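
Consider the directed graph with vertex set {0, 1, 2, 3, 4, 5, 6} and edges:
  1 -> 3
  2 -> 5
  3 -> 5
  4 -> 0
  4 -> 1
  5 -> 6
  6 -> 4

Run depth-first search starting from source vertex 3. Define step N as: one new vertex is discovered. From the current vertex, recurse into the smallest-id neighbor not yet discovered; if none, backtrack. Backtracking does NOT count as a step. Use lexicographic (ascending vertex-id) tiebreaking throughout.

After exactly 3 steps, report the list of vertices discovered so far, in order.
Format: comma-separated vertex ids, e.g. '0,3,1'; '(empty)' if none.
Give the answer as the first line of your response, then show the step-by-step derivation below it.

3,5,6

step 1: discover 3; path=3; order=3
step 2: discover 5; path=3>5; order=3,5
step 3: discover 6; path=3>5>6; order=3,5,6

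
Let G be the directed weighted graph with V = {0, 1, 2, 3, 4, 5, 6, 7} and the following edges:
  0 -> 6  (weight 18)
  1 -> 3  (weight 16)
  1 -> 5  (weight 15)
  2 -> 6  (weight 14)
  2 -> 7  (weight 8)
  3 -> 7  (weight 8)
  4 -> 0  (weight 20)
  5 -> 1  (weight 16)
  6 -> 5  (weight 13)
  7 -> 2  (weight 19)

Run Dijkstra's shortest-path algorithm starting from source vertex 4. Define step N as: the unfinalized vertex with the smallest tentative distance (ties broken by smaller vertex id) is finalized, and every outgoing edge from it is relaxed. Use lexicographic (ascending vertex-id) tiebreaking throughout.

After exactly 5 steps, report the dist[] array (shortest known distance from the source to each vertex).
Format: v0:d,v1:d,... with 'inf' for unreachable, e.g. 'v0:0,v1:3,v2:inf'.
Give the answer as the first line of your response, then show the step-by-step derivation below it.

v0:20,v1:67,v2:inf,v3:83,v4:0,v5:51,v6:38,v7:inf

step 1: dist = v0:20,v1:inf,v2:inf,v3:inf,v4:0,v5:inf,v6:inf,v7:inf
step 2: dist = v0:20,v1:inf,v2:inf,v3:inf,v4:0,v5:inf,v6:38,v7:inf
step 3: dist = v0:20,v1:inf,v2:inf,v3:inf,v4:0,v5:51,v6:38,v7:inf
step 4: dist = v0:20,v1:67,v2:inf,v3:inf,v4:0,v5:51,v6:38,v7:inf
step 5: dist = v0:20,v1:67,v2:inf,v3:83,v4:0,v5:51,v6:38,v7:inf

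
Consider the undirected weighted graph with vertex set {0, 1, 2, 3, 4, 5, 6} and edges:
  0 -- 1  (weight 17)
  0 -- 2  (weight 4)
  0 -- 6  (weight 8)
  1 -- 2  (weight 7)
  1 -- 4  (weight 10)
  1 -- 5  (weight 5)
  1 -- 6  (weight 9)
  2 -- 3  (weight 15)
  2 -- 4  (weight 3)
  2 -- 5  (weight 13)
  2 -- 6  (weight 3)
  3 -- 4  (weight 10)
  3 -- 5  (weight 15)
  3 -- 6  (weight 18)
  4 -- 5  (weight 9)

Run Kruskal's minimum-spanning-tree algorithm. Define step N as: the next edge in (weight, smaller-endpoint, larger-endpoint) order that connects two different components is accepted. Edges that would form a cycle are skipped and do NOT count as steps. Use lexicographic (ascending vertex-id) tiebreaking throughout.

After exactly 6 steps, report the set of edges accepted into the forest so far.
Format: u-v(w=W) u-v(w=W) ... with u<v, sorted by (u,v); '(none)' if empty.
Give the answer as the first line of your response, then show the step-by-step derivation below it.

0-2(w=4) 1-2(w=7) 1-5(w=5) 2-4(w=3) 2-6(w=3) 3-4(w=10)

step 1: add edge 2-4 (w=3); MST = {2-4(w=3)}
step 2: add edge 2-6 (w=3); MST = {2-4(w=3) 2-6(w=3)}
step 3: add edge 0-2 (w=4); MST = {0-2(w=4) 2-4(w=3) 2-6(w=3)}
step 4: add edge 1-5 (w=5); MST = {0-2(w=4) 1-5(w=5) 2-4(w=3) 2-6(w=3)}
step 5: add edge 1-2 (w=7); MST = {0-2(w=4) 1-2(w=7) 1-5(w=5) 2-4(w=3) 2-6(w=3)}
step 6: add edge 3-4 (w=10); MST = {0-2(w=4) 1-2(w=7) 1-5(w=5) 2-4(w=3) 2-6(w=3) 3-4(w=10)}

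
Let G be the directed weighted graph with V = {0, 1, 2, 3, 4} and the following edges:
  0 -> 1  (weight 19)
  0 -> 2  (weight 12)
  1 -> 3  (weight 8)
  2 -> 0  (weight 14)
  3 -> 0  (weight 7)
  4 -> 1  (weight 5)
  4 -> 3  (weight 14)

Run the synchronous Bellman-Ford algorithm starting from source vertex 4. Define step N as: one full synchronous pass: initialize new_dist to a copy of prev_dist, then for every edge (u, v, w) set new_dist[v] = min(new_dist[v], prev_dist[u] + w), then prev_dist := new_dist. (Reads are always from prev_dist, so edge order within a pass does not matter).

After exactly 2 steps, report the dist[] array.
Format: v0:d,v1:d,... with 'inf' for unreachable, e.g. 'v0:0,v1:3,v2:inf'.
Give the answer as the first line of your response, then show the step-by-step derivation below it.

v0:21,v1:5,v2:inf,v3:13,v4:0

step 1: dist = v0:inf,v1:5,v2:inf,v3:14,v4:0
step 2: dist = v0:21,v1:5,v2:inf,v3:13,v4:0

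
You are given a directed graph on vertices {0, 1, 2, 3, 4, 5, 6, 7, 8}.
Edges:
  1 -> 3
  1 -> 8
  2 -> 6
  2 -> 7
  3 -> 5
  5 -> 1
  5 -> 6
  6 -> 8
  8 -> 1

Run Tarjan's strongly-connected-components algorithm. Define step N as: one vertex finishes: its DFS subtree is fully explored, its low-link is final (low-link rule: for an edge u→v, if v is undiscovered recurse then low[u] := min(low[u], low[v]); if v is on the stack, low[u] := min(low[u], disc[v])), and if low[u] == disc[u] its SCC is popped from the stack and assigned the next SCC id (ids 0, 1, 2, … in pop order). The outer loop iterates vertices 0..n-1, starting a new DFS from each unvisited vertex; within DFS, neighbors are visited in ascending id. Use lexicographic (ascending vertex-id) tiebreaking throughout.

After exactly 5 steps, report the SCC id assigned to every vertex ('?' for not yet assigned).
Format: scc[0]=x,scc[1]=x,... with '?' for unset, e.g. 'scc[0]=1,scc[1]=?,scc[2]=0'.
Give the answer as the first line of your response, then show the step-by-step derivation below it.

scc[0]=0,scc[1]=?,scc[2]=?,scc[3]=?,scc[4]=?,scc[5]=?,scc[6]=?,scc[7]=?,scc[8]=?

step 1: low=(low[0]=0,low[1]=?,low[2]=?,low[3]=?,low[4]=?,low[5]=?,low[6]=?,low[7]=?,low[8]=?); scc=(scc[0]=0,scc[1]=?,scc[2]=?,scc[3]=?,scc[4]=?,scc[5]=?,scc[6]=?,scc[7]=?,scc[8]=?)
step 2: low=(low[0]=0,low[1]=1,low[2]=?,low[3]=2,low[4]=?,low[5]=1,low[6]=4,low[7]=?,low[8]=1); scc=(scc[0]=0,scc[1]=?,scc[2]=?,scc[3]=?,scc[4]=?,scc[5]=?,scc[6]=?,scc[7]=?,scc[8]=?)
step 3: low=(low[0]=0,low[1]=1,low[2]=?,low[3]=2,low[4]=?,low[5]=1,low[6]=1,low[7]=?,low[8]=1); scc=(scc[0]=0,scc[1]=?,scc[2]=?,scc[3]=?,scc[4]=?,scc[5]=?,scc[6]=?,scc[7]=?,scc[8]=?)
step 4: low=(low[0]=0,low[1]=1,low[2]=?,low[3]=2,low[4]=?,low[5]=1,low[6]=1,low[7]=?,low[8]=1); scc=(scc[0]=0,scc[1]=?,scc[2]=?,scc[3]=?,scc[4]=?,scc[5]=?,scc[6]=?,scc[7]=?,scc[8]=?)
step 5: low=(low[0]=0,low[1]=1,low[2]=?,low[3]=1,low[4]=?,low[5]=1,low[6]=1,low[7]=?,low[8]=1); scc=(scc[0]=0,scc[1]=?,scc[2]=?,scc[3]=?,scc[4]=?,scc[5]=?,scc[6]=?,scc[7]=?,scc[8]=?)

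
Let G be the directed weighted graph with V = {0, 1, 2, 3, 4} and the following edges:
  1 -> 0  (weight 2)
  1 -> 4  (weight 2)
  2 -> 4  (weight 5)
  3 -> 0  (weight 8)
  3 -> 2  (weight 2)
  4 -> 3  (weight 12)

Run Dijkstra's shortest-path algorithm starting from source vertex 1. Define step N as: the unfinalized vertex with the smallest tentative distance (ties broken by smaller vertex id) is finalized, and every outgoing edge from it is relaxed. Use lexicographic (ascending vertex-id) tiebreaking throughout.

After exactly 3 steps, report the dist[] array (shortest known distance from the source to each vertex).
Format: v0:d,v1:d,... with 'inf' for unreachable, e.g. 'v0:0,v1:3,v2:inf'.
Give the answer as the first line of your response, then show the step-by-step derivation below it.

v0:2,v1:0,v2:inf,v3:14,v4:2

step 1: dist = v0:2,v1:0,v2:inf,v3:inf,v4:2
step 2: dist = v0:2,v1:0,v2:inf,v3:inf,v4:2
step 3: dist = v0:2,v1:0,v2:inf,v3:14,v4:2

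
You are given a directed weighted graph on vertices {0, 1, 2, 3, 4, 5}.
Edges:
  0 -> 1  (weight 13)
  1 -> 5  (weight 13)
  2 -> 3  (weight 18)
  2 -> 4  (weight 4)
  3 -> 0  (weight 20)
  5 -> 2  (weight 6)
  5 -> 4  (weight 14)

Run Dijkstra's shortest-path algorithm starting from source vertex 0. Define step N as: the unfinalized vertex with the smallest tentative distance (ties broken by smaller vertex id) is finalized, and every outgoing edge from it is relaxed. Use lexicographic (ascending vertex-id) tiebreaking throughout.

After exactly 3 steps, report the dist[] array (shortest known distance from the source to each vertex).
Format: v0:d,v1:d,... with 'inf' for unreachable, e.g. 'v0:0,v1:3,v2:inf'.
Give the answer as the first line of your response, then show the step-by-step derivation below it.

v0:0,v1:13,v2:32,v3:inf,v4:40,v5:26

step 1: dist = v0:0,v1:13,v2:inf,v3:inf,v4:inf,v5:inf
step 2: dist = v0:0,v1:13,v2:inf,v3:inf,v4:inf,v5:26
step 3: dist = v0:0,v1:13,v2:32,v3:inf,v4:40,v5:26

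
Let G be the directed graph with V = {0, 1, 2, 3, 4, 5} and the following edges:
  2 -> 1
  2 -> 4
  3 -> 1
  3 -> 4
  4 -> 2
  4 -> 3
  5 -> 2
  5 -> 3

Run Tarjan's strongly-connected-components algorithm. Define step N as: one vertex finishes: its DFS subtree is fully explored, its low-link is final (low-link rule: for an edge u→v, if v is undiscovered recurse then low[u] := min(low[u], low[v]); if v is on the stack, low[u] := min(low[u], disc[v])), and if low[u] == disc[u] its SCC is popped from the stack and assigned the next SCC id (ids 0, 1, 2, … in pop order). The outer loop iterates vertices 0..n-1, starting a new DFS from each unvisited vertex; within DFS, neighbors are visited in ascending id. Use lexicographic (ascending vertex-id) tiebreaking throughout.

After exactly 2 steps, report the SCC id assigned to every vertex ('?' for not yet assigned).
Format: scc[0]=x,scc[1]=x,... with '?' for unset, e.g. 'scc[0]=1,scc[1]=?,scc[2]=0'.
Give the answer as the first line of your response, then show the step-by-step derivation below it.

scc[0]=0,scc[1]=1,scc[2]=?,scc[3]=?,scc[4]=?,scc[5]=?

step 1: low=(low[0]=0,low[1]=?,low[2]=?,low[3]=?,low[4]=?,low[5]=?); scc=(scc[0]=0,scc[1]=?,scc[2]=?,scc[3]=?,scc[4]=?,scc[5]=?)
step 2: low=(low[0]=0,low[1]=1,low[2]=?,low[3]=?,low[4]=?,low[5]=?); scc=(scc[0]=0,scc[1]=1,scc[2]=?,scc[3]=?,scc[4]=?,scc[5]=?)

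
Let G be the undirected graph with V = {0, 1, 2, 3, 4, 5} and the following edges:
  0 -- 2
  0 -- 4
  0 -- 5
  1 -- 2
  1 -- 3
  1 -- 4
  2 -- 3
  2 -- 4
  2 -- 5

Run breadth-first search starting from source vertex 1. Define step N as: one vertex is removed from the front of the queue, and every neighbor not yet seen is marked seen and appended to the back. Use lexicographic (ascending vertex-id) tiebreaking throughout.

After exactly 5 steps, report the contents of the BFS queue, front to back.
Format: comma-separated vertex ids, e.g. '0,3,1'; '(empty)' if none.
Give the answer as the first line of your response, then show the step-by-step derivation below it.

5

step 1: dequeue 1; queue=[2,3,4]; order=1
step 2: dequeue 2; queue=[3,4,0,5]; order=1,2
step 3: dequeue 3; queue=[4,0,5]; order=1,2,3
step 4: dequeue 4; queue=[0,5]; order=1,2,3,4
step 5: dequeue 0; queue=[5]; order=1,2,3,4,0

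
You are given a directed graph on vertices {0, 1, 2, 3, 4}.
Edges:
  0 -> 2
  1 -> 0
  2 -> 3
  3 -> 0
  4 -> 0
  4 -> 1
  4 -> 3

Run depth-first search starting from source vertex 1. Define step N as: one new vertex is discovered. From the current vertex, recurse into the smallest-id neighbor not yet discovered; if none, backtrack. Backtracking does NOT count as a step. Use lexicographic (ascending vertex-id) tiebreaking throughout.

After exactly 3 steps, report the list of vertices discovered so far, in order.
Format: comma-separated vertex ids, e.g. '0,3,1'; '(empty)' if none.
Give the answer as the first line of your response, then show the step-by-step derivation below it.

1,0,2

step 1: discover 1; path=1; order=1
step 2: discover 0; path=1>0; order=1,0
step 3: discover 2; path=1>0>2; order=1,0,2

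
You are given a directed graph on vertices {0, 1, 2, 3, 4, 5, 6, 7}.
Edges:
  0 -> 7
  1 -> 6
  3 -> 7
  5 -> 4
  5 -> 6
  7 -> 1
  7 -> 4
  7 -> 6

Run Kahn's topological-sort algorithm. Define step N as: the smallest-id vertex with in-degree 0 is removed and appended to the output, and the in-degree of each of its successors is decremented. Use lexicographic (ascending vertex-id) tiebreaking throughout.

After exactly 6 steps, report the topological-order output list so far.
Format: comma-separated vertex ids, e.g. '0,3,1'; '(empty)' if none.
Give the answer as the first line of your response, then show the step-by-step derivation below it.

0,2,3,5,7,1

step 1: output 0; order=[0]; indeg=(0,1,0,0,2,0,3,1)
step 2: output 2; order=[0,2]; indeg=(0,1,0,0,2,0,3,1)
step 3: output 3; order=[0,2,3]; indeg=(0,1,0,0,2,0,3,0)
step 4: output 5; order=[0,2,3,5]; indeg=(0,1,0,0,1,0,2,0)
step 5: output 7; order=[0,2,3,5,7]; indeg=(0,0,0,0,0,0,1,0)
step 6: output 1; order=[0,2,3,5,7,1]; indeg=(0,0,0,0,0,0,0,0)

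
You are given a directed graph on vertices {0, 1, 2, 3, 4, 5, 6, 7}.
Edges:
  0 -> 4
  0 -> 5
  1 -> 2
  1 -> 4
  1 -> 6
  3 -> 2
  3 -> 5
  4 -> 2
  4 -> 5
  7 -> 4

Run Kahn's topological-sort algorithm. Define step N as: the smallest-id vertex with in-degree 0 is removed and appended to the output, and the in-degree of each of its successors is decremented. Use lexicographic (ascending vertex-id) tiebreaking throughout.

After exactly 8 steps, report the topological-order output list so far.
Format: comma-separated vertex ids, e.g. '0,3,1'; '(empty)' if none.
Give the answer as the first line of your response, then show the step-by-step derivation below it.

0,1,3,6,7,4,2,5

step 1: output 0; order=[0]; indeg=(0,0,3,0,2,2,1,0)
step 2: output 1; order=[0,1]; indeg=(0,0,2,0,1,2,0,0)
step 3: output 3; order=[0,1,3]; indeg=(0,0,1,0,1,1,0,0)
step 4: output 6; order=[0,1,3,6]; indeg=(0,0,1,0,1,1,0,0)
step 5: output 7; order=[0,1,3,6,7]; indeg=(0,0,1,0,0,1,0,0)
step 6: output 4; order=[0,1,3,6,7,4]; indeg=(0,0,0,0,0,0,0,0)
step 7: output 2; order=[0,1,3,6,7,4,2]; indeg=(0,0,0,0,0,0,0,0)
step 8: output 5; order=[0,1,3,6,7,4,2,5]; indeg=(0,0,0,0,0,0,0,0)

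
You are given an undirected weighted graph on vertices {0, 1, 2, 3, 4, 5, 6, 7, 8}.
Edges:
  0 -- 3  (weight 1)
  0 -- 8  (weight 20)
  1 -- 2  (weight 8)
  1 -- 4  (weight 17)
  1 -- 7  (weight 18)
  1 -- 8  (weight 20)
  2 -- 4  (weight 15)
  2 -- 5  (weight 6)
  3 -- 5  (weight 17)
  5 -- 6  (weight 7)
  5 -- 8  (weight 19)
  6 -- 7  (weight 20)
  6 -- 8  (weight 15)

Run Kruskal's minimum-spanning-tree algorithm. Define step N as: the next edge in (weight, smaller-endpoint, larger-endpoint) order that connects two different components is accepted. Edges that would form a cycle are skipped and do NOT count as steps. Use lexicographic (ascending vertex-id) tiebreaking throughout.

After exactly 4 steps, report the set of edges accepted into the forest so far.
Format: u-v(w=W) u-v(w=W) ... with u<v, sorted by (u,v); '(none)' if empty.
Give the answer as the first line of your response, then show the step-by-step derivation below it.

0-3(w=1) 1-2(w=8) 2-5(w=6) 5-6(w=7)

step 1: add edge 0-3 (w=1); MST = {0-3(w=1)}
step 2: add edge 2-5 (w=6); MST = {0-3(w=1) 2-5(w=6)}
step 3: add edge 5-6 (w=7); MST = {0-3(w=1) 2-5(w=6) 5-6(w=7)}
step 4: add edge 1-2 (w=8); MST = {0-3(w=1) 1-2(w=8) 2-5(w=6) 5-6(w=7)}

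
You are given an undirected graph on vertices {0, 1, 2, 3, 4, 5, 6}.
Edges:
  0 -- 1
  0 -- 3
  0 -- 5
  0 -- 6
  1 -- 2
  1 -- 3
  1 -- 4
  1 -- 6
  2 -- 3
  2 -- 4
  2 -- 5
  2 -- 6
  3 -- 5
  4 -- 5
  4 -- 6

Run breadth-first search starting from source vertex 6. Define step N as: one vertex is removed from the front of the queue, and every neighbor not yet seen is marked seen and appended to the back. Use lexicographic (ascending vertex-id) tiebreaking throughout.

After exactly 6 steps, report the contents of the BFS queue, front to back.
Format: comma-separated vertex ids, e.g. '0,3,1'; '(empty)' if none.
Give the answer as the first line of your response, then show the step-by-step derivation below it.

5

step 1: dequeue 6; queue=[0,1,2,4]; order=6
step 2: dequeue 0; queue=[1,2,4,3,5]; order=6,0
step 3: dequeue 1; queue=[2,4,3,5]; order=6,0,1
step 4: dequeue 2; queue=[4,3,5]; order=6,0,1,2
step 5: dequeue 4; queue=[3,5]; order=6,0,1,2,4
step 6: dequeue 3; queue=[5]; order=6,0,1,2,4,3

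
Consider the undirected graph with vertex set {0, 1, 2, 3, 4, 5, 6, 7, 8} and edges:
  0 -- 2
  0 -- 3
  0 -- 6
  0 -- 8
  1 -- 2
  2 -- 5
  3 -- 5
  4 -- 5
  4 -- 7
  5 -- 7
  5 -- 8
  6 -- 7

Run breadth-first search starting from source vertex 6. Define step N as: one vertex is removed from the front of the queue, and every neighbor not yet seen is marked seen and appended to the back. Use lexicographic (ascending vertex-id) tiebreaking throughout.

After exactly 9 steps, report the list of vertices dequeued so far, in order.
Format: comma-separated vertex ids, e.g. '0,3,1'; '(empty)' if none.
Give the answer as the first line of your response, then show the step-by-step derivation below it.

6,0,7,2,3,8,4,5,1

step 1: dequeue 6; queue=[0,7]; order=6
step 2: dequeue 0; queue=[7,2,3,8]; order=6,0
step 3: dequeue 7; queue=[2,3,8,4,5]; order=6,0,7
step 4: dequeue 2; queue=[3,8,4,5,1]; order=6,0,7,2
step 5: dequeue 3; queue=[8,4,5,1]; order=6,0,7,2,3
step 6: dequeue 8; queue=[4,5,1]; order=6,0,7,2,3,8
step 7: dequeue 4; queue=[5,1]; order=6,0,7,2,3,8,4
step 8: dequeue 5; queue=[1]; order=6,0,7,2,3,8,4,5
step 9: dequeue 1; queue=[(empty)]; order=6,0,7,2,3,8,4,5,1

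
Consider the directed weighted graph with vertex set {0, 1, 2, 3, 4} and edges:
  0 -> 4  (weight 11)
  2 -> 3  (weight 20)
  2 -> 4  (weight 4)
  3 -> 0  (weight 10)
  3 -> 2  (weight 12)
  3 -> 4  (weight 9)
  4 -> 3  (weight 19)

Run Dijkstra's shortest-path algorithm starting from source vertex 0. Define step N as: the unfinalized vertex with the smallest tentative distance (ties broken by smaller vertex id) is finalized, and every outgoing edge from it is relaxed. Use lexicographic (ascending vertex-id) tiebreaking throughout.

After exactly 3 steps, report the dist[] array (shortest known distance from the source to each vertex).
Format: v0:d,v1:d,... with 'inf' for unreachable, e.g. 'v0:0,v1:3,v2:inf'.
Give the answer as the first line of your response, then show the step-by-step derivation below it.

v0:0,v1:inf,v2:42,v3:30,v4:11

step 1: dist = v0:0,v1:inf,v2:inf,v3:inf,v4:11
step 2: dist = v0:0,v1:inf,v2:inf,v3:30,v4:11
step 3: dist = v0:0,v1:inf,v2:42,v3:30,v4:11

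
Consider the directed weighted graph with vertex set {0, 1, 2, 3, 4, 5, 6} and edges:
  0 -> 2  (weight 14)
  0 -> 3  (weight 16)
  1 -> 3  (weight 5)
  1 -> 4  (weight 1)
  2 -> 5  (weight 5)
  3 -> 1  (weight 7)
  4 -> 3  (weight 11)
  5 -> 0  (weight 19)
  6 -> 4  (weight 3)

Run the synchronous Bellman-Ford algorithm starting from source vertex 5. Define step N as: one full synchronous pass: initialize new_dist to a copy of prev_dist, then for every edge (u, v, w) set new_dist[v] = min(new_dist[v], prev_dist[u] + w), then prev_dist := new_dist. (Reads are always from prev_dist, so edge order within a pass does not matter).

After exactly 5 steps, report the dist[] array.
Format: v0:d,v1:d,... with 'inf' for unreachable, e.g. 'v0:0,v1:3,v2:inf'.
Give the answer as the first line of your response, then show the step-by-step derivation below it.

v0:19,v1:42,v2:33,v3:35,v4:43,v5:0,v6:inf

step 1: dist = v0:19,v1:inf,v2:inf,v3:inf,v4:inf,v5:0,v6:inf
step 2: dist = v0:19,v1:inf,v2:33,v3:35,v4:inf,v5:0,v6:inf
step 3: dist = v0:19,v1:42,v2:33,v3:35,v4:inf,v5:0,v6:inf
step 4: dist = v0:19,v1:42,v2:33,v3:35,v4:43,v5:0,v6:inf
step 5: dist = v0:19,v1:42,v2:33,v3:35,v4:43,v5:0,v6:inf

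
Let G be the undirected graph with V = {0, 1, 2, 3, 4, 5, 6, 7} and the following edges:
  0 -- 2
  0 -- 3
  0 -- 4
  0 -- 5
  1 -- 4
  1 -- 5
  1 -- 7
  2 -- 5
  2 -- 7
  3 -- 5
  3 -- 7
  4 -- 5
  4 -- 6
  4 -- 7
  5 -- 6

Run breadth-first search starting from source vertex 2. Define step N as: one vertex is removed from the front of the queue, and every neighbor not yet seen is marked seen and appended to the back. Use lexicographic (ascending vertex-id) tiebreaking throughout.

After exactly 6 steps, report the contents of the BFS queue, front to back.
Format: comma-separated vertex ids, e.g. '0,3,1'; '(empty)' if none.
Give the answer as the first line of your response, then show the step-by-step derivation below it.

1,6

step 1: dequeue 2; queue=[0,5,7]; order=2
step 2: dequeue 0; queue=[5,7,3,4]; order=2,0
step 3: dequeue 5; queue=[7,3,4,1,6]; order=2,0,5
step 4: dequeue 7; queue=[3,4,1,6]; order=2,0,5,7
step 5: dequeue 3; queue=[4,1,6]; order=2,0,5,7,3
step 6: dequeue 4; queue=[1,6]; order=2,0,5,7,3,4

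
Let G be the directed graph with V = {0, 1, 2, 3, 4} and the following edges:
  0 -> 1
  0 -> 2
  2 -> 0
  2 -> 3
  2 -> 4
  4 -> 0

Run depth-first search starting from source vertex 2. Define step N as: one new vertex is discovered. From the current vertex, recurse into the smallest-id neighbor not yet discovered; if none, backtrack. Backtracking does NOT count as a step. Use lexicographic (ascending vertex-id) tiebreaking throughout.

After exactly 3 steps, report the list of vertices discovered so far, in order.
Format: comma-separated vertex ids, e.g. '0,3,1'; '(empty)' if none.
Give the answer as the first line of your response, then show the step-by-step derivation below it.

2,0,1

step 1: discover 2; path=2; order=2
step 2: discover 0; path=2>0; order=2,0
step 3: discover 1; path=2>0>1; order=2,0,1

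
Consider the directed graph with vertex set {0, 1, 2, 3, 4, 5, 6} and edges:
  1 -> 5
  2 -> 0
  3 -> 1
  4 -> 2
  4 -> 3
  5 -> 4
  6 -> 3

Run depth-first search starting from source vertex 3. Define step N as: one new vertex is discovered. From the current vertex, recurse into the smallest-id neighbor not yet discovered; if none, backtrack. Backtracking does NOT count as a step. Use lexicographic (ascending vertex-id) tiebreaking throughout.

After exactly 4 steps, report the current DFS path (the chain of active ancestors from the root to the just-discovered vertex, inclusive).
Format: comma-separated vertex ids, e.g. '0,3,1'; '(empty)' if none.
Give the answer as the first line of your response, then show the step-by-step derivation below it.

3,1,5,4

step 1: discover 3; path=3; order=3
step 2: discover 1; path=3>1; order=3,1
step 3: discover 5; path=3>1>5; order=3,1,5
step 4: discover 4; path=3>1>5>4; order=3,1,5,4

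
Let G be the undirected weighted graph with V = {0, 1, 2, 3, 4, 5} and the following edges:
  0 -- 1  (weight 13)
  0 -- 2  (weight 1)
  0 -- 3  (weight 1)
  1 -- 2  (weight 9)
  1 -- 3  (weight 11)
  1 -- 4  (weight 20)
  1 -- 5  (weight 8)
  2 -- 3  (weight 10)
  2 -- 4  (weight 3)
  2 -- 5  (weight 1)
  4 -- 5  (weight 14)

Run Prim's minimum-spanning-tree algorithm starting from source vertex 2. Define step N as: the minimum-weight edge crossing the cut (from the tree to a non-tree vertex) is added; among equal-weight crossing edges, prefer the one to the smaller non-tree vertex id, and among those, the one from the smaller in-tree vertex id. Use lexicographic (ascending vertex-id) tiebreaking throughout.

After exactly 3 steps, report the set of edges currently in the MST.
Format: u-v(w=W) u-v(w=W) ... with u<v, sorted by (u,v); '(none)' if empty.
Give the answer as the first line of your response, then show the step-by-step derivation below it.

0-2(w=1) 0-3(w=1) 2-5(w=1)

step 1: add edge 0-2 (w=1); MST = {0-2(w=1)}
step 2: add edge 0-3 (w=1); MST = {0-2(w=1) 0-3(w=1)}
step 3: add edge 2-5 (w=1); MST = {0-2(w=1) 0-3(w=1) 2-5(w=1)}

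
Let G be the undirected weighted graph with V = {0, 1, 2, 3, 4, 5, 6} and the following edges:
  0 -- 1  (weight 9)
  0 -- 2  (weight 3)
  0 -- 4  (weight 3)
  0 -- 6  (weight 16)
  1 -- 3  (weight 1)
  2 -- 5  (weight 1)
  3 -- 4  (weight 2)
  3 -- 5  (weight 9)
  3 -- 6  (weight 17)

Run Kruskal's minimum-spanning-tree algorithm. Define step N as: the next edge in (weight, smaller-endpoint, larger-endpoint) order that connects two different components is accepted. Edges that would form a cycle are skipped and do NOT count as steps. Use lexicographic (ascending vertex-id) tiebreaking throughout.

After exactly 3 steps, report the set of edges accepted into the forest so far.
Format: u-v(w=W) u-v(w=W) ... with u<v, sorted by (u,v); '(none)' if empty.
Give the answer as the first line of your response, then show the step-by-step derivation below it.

1-3(w=1) 2-5(w=1) 3-4(w=2)

step 1: add edge 1-3 (w=1); MST = {1-3(w=1)}
step 2: add edge 2-5 (w=1); MST = {1-3(w=1) 2-5(w=1)}
step 3: add edge 3-4 (w=2); MST = {1-3(w=1) 2-5(w=1) 3-4(w=2)}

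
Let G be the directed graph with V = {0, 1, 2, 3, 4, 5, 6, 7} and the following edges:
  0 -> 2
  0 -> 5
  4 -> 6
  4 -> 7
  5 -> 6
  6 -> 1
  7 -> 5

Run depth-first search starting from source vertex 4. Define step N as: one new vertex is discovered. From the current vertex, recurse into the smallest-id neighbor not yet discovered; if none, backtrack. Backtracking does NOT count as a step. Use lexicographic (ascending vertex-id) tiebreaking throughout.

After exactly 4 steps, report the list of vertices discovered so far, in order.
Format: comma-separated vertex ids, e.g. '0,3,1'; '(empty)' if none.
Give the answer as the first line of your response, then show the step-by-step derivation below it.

4,6,1,7

step 1: discover 4; path=4; order=4
step 2: discover 6; path=4>6; order=4,6
step 3: discover 1; path=4>6>1; order=4,6,1
step 4: discover 7; path=4>7; order=4,6,1,7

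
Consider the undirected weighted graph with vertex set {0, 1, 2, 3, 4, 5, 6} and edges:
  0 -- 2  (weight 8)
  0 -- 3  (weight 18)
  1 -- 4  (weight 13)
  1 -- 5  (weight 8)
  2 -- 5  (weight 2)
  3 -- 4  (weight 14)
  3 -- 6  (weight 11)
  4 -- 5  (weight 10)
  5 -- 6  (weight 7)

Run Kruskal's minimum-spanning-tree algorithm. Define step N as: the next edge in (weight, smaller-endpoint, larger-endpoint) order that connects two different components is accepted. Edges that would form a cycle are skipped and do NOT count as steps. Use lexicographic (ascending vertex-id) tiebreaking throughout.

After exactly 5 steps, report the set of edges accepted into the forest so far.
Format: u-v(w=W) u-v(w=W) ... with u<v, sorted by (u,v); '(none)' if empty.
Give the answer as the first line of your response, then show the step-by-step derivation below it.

0-2(w=8) 1-5(w=8) 2-5(w=2) 4-5(w=10) 5-6(w=7)

step 1: add edge 2-5 (w=2); MST = {2-5(w=2)}
step 2: add edge 5-6 (w=7); MST = {2-5(w=2) 5-6(w=7)}
step 3: add edge 0-2 (w=8); MST = {0-2(w=8) 2-5(w=2) 5-6(w=7)}
step 4: add edge 1-5 (w=8); MST = {0-2(w=8) 1-5(w=8) 2-5(w=2) 5-6(w=7)}
step 5: add edge 4-5 (w=10); MST = {0-2(w=8) 1-5(w=8) 2-5(w=2) 4-5(w=10) 5-6(w=7)}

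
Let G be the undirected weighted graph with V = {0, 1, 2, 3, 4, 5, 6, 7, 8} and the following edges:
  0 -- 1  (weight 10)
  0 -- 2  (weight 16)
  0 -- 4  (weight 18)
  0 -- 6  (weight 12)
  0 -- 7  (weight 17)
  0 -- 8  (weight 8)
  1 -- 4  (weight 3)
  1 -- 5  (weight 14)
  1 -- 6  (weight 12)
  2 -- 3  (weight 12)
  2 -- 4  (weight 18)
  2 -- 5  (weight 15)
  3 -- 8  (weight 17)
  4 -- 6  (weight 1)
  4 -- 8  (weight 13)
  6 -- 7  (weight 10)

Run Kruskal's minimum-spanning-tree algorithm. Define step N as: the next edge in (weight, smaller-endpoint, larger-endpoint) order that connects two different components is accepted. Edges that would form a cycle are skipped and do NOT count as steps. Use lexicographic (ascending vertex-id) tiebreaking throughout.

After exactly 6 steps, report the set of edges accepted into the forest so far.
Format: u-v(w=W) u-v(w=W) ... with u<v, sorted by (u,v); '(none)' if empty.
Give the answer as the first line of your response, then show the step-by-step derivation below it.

0-1(w=10) 0-8(w=8) 1-4(w=3) 2-3(w=12) 4-6(w=1) 6-7(w=10)

step 1: add edge 4-6 (w=1); MST = {4-6(w=1)}
step 2: add edge 1-4 (w=3); MST = {1-4(w=3) 4-6(w=1)}
step 3: add edge 0-8 (w=8); MST = {0-8(w=8) 1-4(w=3) 4-6(w=1)}
step 4: add edge 0-1 (w=10); MST = {0-1(w=10) 0-8(w=8) 1-4(w=3) 4-6(w=1)}
step 5: add edge 6-7 (w=10); MST = {0-1(w=10) 0-8(w=8) 1-4(w=3) 4-6(w=1) 6-7(w=10)}
step 6: add edge 2-3 (w=12); MST = {0-1(w=10) 0-8(w=8) 1-4(w=3) 2-3(w=12) 4-6(w=1) 6-7(w=10)}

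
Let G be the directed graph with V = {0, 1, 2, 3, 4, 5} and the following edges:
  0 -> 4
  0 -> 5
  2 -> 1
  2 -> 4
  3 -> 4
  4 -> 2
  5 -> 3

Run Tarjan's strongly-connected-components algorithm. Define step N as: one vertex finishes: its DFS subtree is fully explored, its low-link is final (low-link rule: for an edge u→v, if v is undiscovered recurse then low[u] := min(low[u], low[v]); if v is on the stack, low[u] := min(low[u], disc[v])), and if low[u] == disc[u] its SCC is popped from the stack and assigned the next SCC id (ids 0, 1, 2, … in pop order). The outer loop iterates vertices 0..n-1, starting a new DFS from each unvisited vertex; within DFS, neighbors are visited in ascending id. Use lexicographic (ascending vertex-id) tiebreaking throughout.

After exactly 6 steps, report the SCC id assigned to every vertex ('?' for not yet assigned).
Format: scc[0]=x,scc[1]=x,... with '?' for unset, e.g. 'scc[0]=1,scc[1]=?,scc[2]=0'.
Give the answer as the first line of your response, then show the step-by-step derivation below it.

scc[0]=4,scc[1]=0,scc[2]=1,scc[3]=2,scc[4]=1,scc[5]=3

step 1: low=(low[0]=0,low[1]=3,low[2]=2,low[3]=?,low[4]=1,low[5]=?); scc=(scc[0]=?,scc[1]=0,scc[2]=?,scc[3]=?,scc[4]=?,scc[5]=?)
step 2: low=(low[0]=0,low[1]=3,low[2]=1,low[3]=?,low[4]=1,low[5]=?); scc=(scc[0]=?,scc[1]=0,scc[2]=?,scc[3]=?,scc[4]=?,scc[5]=?)
step 3: low=(low[0]=0,low[1]=3,low[2]=1,low[3]=?,low[4]=1,low[5]=?); scc=(scc[0]=?,scc[1]=0,scc[2]=1,scc[3]=?,scc[4]=1,scc[5]=?)
step 4: low=(low[0]=0,low[1]=3,low[2]=1,low[3]=5,low[4]=1,low[5]=4); scc=(scc[0]=?,scc[1]=0,scc[2]=1,scc[3]=2,scc[4]=1,scc[5]=?)
step 5: low=(low[0]=0,low[1]=3,low[2]=1,low[3]=5,low[4]=1,low[5]=4); scc=(scc[0]=?,scc[1]=0,scc[2]=1,scc[3]=2,scc[4]=1,scc[5]=3)
step 6: low=(low[0]=0,low[1]=3,low[2]=1,low[3]=5,low[4]=1,low[5]=4); scc=(scc[0]=4,scc[1]=0,scc[2]=1,scc[3]=2,scc[4]=1,scc[5]=3)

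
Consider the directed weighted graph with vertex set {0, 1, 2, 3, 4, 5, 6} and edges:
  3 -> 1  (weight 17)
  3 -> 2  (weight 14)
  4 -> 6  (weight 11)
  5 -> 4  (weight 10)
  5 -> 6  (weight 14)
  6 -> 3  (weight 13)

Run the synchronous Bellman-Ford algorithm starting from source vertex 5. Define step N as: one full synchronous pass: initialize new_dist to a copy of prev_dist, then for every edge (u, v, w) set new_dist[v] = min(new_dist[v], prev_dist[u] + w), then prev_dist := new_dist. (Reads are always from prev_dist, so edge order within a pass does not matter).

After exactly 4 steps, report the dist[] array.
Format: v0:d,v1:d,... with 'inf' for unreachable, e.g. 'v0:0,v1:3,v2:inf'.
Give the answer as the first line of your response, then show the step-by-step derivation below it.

v0:inf,v1:44,v2:41,v3:27,v4:10,v5:0,v6:14

step 1: dist = v0:inf,v1:inf,v2:inf,v3:inf,v4:10,v5:0,v6:14
step 2: dist = v0:inf,v1:inf,v2:inf,v3:27,v4:10,v5:0,v6:14
step 3: dist = v0:inf,v1:44,v2:41,v3:27,v4:10,v5:0,v6:14
step 4: dist = v0:inf,v1:44,v2:41,v3:27,v4:10,v5:0,v6:14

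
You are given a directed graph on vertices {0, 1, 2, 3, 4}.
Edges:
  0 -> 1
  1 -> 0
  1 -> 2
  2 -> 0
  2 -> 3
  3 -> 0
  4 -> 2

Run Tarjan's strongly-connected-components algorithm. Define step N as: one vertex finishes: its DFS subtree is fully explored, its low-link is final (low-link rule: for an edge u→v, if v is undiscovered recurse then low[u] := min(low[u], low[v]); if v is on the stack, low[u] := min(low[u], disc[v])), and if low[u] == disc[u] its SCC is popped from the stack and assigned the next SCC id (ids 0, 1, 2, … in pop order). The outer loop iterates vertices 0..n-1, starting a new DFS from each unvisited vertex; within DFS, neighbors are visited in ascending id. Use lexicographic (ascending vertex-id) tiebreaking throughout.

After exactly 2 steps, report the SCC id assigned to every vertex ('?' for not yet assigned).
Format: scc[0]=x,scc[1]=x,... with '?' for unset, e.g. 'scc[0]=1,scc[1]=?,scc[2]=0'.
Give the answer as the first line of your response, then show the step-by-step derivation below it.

scc[0]=?,scc[1]=?,scc[2]=?,scc[3]=?,scc[4]=?

step 1: low=(low[0]=0,low[1]=0,low[2]=0,low[3]=0,low[4]=?); scc=(scc[0]=?,scc[1]=?,scc[2]=?,scc[3]=?,scc[4]=?)
step 2: low=(low[0]=0,low[1]=0,low[2]=0,low[3]=0,low[4]=?); scc=(scc[0]=?,scc[1]=?,scc[2]=?,scc[3]=?,scc[4]=?)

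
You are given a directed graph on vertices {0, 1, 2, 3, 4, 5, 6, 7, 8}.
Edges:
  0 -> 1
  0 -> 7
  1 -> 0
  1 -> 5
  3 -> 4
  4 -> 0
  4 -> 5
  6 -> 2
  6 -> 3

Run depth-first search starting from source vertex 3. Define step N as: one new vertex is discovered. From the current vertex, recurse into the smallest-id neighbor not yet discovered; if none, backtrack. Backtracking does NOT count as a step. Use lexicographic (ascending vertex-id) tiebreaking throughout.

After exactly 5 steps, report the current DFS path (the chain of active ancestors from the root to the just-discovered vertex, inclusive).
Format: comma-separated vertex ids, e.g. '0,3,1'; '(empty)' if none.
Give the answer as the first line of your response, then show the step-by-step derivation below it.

3,4,0,1,5

step 1: discover 3; path=3; order=3
step 2: discover 4; path=3>4; order=3,4
step 3: discover 0; path=3>4>0; order=3,4,0
step 4: discover 1; path=3>4>0>1; order=3,4,0,1
step 5: discover 5; path=3>4>0>1>5; order=3,4,0,1,5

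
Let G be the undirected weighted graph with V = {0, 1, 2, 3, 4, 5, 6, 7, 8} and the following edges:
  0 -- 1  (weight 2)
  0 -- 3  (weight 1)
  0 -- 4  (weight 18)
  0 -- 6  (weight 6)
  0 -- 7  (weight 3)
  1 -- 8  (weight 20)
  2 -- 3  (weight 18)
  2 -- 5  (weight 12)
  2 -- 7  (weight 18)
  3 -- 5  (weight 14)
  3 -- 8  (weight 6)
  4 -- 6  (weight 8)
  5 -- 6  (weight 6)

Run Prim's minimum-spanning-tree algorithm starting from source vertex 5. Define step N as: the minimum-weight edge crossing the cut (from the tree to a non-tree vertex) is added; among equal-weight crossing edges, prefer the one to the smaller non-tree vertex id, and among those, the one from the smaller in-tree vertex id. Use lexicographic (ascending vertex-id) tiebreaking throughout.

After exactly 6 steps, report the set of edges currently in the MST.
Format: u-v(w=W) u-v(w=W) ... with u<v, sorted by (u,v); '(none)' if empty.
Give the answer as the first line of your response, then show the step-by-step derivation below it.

0-1(w=2) 0-3(w=1) 0-6(w=6) 0-7(w=3) 3-8(w=6) 5-6(w=6)

step 1: add edge 5-6 (w=6); MST = {5-6(w=6)}
step 2: add edge 0-6 (w=6); MST = {0-6(w=6) 5-6(w=6)}
step 3: add edge 0-3 (w=1); MST = {0-3(w=1) 0-6(w=6) 5-6(w=6)}
step 4: add edge 0-1 (w=2); MST = {0-1(w=2) 0-3(w=1) 0-6(w=6) 5-6(w=6)}
step 5: add edge 0-7 (w=3); MST = {0-1(w=2) 0-3(w=1) 0-6(w=6) 0-7(w=3) 5-6(w=6)}
step 6: add edge 3-8 (w=6); MST = {0-1(w=2) 0-3(w=1) 0-6(w=6) 0-7(w=3) 3-8(w=6) 5-6(w=6)}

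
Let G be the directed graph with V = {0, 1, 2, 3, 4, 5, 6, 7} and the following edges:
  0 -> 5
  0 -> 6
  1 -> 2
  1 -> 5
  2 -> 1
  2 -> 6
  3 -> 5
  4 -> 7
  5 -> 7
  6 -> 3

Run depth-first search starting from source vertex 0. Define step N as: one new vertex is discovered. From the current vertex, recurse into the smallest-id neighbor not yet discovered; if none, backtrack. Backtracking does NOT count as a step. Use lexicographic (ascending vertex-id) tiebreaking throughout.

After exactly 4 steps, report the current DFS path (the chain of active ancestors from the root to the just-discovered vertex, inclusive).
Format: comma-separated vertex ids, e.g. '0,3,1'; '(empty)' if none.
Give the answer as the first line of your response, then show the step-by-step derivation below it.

0,6

step 1: discover 0; path=0; order=0
step 2: discover 5; path=0>5; order=0,5
step 3: discover 7; path=0>5>7; order=0,5,7
step 4: discover 6; path=0>6; order=0,5,7,6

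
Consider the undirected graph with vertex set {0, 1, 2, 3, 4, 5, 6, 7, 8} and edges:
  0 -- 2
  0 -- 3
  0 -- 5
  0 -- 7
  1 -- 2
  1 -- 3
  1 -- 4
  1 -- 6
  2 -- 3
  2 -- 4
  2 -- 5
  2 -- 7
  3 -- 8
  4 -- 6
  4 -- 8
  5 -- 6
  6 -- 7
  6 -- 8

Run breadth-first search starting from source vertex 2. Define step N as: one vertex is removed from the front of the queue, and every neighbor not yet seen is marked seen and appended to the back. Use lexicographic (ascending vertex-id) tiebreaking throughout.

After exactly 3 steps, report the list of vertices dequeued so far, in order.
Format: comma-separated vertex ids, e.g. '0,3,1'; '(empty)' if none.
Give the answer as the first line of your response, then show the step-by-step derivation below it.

2,0,1

step 1: dequeue 2; queue=[0,1,3,4,5,7]; order=2
step 2: dequeue 0; queue=[1,3,4,5,7]; order=2,0
step 3: dequeue 1; queue=[3,4,5,7,6]; order=2,0,1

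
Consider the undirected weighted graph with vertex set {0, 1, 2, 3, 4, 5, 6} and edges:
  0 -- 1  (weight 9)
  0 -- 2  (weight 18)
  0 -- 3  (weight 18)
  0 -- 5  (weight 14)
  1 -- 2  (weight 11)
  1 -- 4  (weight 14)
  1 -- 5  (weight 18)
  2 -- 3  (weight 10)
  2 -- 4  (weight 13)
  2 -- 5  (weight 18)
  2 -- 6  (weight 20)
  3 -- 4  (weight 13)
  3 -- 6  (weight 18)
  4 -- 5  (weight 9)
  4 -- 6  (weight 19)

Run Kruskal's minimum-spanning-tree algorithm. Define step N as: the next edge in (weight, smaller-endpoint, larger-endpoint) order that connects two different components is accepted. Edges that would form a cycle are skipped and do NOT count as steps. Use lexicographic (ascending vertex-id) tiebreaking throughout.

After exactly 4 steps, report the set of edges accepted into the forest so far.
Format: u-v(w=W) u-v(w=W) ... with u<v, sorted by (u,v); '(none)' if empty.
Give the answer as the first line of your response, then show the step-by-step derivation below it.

0-1(w=9) 1-2(w=11) 2-3(w=10) 4-5(w=9)

step 1: add edge 0-1 (w=9); MST = {0-1(w=9)}
step 2: add edge 4-5 (w=9); MST = {0-1(w=9) 4-5(w=9)}
step 3: add edge 2-3 (w=10); MST = {0-1(w=9) 2-3(w=10) 4-5(w=9)}
step 4: add edge 1-2 (w=11); MST = {0-1(w=9) 1-2(w=11) 2-3(w=10) 4-5(w=9)}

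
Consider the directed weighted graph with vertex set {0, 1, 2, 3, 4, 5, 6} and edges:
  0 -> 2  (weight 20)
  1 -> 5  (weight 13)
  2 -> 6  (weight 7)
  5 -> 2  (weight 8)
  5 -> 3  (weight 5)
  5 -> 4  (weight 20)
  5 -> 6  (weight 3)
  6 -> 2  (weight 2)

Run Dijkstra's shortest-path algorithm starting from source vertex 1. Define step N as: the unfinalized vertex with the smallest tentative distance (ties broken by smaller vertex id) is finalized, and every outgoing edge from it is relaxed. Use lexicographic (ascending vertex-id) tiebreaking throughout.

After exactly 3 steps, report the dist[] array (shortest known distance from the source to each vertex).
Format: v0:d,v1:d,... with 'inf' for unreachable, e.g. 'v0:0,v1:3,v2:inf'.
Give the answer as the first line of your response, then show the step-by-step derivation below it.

v0:inf,v1:0,v2:18,v3:18,v4:33,v5:13,v6:16

step 1: dist = v0:inf,v1:0,v2:inf,v3:inf,v4:inf,v5:13,v6:inf
step 2: dist = v0:inf,v1:0,v2:21,v3:18,v4:33,v5:13,v6:16
step 3: dist = v0:inf,v1:0,v2:18,v3:18,v4:33,v5:13,v6:16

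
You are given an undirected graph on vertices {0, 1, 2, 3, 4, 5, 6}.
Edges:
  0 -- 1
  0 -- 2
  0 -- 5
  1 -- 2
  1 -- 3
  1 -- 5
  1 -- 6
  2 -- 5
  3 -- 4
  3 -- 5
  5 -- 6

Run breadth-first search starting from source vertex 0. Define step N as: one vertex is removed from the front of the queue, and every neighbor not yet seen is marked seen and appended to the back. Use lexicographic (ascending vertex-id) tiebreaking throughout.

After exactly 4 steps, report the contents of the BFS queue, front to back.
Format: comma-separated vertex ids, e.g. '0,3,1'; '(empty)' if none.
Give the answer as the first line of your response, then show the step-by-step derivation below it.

3,6

step 1: dequeue 0; queue=[1,2,5]; order=0
step 2: dequeue 1; queue=[2,5,3,6]; order=0,1
step 3: dequeue 2; queue=[5,3,6]; order=0,1,2
step 4: dequeue 5; queue=[3,6]; order=0,1,2,5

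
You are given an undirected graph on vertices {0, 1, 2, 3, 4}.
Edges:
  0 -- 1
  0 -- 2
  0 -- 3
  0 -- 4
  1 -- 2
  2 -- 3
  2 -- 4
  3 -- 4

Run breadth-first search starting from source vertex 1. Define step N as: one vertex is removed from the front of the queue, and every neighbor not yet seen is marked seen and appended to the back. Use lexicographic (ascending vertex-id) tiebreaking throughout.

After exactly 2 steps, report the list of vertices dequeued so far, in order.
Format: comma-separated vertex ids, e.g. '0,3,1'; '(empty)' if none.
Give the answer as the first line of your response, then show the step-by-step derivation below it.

1,0

step 1: dequeue 1; queue=[0,2]; order=1
step 2: dequeue 0; queue=[2,3,4]; order=1,0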